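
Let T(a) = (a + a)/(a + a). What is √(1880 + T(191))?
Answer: 3*√209 ≈ 43.370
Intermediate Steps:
T(a) = 1 (T(a) = (2*a)/((2*a)) = (2*a)*(1/(2*a)) = 1)
√(1880 + T(191)) = √(1880 + 1) = √1881 = 3*√209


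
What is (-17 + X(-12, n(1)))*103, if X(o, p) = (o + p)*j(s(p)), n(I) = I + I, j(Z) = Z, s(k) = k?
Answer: -3811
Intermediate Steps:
n(I) = 2*I
X(o, p) = p*(o + p) (X(o, p) = (o + p)*p = p*(o + p))
(-17 + X(-12, n(1)))*103 = (-17 + (2*1)*(-12 + 2*1))*103 = (-17 + 2*(-12 + 2))*103 = (-17 + 2*(-10))*103 = (-17 - 20)*103 = -37*103 = -3811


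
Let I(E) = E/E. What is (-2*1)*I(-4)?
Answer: -2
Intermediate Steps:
I(E) = 1
(-2*1)*I(-4) = -2*1*1 = -2*1 = -2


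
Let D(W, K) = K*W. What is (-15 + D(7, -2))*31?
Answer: -899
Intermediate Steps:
(-15 + D(7, -2))*31 = (-15 - 2*7)*31 = (-15 - 14)*31 = -29*31 = -899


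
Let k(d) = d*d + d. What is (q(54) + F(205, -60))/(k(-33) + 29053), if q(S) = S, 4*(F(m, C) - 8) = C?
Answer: 47/30109 ≈ 0.0015610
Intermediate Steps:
F(m, C) = 8 + C/4
k(d) = d + d**2 (k(d) = d**2 + d = d + d**2)
(q(54) + F(205, -60))/(k(-33) + 29053) = (54 + (8 + (1/4)*(-60)))/(-33*(1 - 33) + 29053) = (54 + (8 - 15))/(-33*(-32) + 29053) = (54 - 7)/(1056 + 29053) = 47/30109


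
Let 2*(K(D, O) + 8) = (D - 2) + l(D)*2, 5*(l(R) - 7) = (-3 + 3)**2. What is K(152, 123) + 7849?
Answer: 7923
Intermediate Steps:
l(R) = 7 (l(R) = 7 + (-3 + 3)**2/5 = 7 + (1/5)*0**2 = 7 + (1/5)*0 = 7 + 0 = 7)
K(D, O) = -2 + D/2 (K(D, O) = -8 + ((D - 2) + 7*2)/2 = -8 + ((-2 + D) + 14)/2 = -8 + (12 + D)/2 = -8 + (6 + D/2) = -2 + D/2)
K(152, 123) + 7849 = (-2 + (1/2)*152) + 7849 = (-2 + 76) + 7849 = 74 + 7849 = 7923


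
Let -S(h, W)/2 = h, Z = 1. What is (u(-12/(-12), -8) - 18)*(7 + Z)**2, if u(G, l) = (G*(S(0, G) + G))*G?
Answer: -1088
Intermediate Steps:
S(h, W) = -2*h
u(G, l) = G**3 (u(G, l) = (G*(-2*0 + G))*G = (G*(0 + G))*G = (G*G)*G = G**2*G = G**3)
(u(-12/(-12), -8) - 18)*(7 + Z)**2 = ((-12/(-12))**3 - 18)*(7 + 1)**2 = ((-12*(-1/12))**3 - 18)*8**2 = (1**3 - 18)*64 = (1 - 18)*64 = -17*64 = -1088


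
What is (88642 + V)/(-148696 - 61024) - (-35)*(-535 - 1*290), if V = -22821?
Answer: -865104403/29960 ≈ -28875.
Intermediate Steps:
(88642 + V)/(-148696 - 61024) - (-35)*(-535 - 1*290) = (88642 - 22821)/(-148696 - 61024) - (-35)*(-535 - 1*290) = 65821/(-209720) - (-35)*(-535 - 290) = 65821*(-1/209720) - (-35)*(-825) = -9403/29960 - 1*28875 = -9403/29960 - 28875 = -865104403/29960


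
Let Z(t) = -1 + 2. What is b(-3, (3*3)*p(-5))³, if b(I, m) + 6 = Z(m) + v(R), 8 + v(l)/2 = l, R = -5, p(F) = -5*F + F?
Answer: -29791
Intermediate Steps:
Z(t) = 1
p(F) = -4*F
v(l) = -16 + 2*l
b(I, m) = -31 (b(I, m) = -6 + (1 + (-16 + 2*(-5))) = -6 + (1 + (-16 - 10)) = -6 + (1 - 26) = -6 - 25 = -31)
b(-3, (3*3)*p(-5))³ = (-31)³ = -29791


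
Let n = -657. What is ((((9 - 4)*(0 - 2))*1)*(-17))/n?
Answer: -170/657 ≈ -0.25875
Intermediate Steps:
((((9 - 4)*(0 - 2))*1)*(-17))/n = ((((9 - 4)*(0 - 2))*1)*(-17))/(-657) = (((5*(-2))*1)*(-17))*(-1/657) = (-10*1*(-17))*(-1/657) = -10*(-17)*(-1/657) = 170*(-1/657) = -170/657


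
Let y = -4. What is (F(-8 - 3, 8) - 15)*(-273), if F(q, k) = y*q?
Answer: -7917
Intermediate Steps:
F(q, k) = -4*q
(F(-8 - 3, 8) - 15)*(-273) = (-4*(-8 - 3) - 15)*(-273) = (-4*(-11) - 15)*(-273) = (44 - 15)*(-273) = 29*(-273) = -7917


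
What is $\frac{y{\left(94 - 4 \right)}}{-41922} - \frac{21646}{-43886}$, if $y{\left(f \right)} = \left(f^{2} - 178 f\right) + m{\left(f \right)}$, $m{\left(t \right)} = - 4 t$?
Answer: $\frac{35300547}{51105247} \approx 0.69074$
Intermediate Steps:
$y{\left(f \right)} = f^{2} - 182 f$ ($y{\left(f \right)} = \left(f^{2} - 178 f\right) - 4 f = f^{2} - 182 f$)
$\frac{y{\left(94 - 4 \right)}}{-41922} - \frac{21646}{-43886} = \frac{\left(94 - 4\right) \left(-182 + \left(94 - 4\right)\right)}{-41922} - \frac{21646}{-43886} = \left(94 - 4\right) \left(-182 + \left(94 - 4\right)\right) \left(- \frac{1}{41922}\right) - - \frac{10823}{21943} = 90 \left(-182 + 90\right) \left(- \frac{1}{41922}\right) + \frac{10823}{21943} = 90 \left(-92\right) \left(- \frac{1}{41922}\right) + \frac{10823}{21943} = \left(-8280\right) \left(- \frac{1}{41922}\right) + \frac{10823}{21943} = \frac{460}{2329} + \frac{10823}{21943} = \frac{35300547}{51105247}$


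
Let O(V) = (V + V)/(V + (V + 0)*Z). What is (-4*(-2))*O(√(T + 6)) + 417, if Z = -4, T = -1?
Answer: 1235/3 ≈ 411.67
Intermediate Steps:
O(V) = -⅔ (O(V) = (V + V)/(V + (V + 0)*(-4)) = (2*V)/(V + V*(-4)) = (2*V)/(V - 4*V) = (2*V)/((-3*V)) = (2*V)*(-1/(3*V)) = -⅔)
(-4*(-2))*O(√(T + 6)) + 417 = -4*(-2)*(-⅔) + 417 = 8*(-⅔) + 417 = -16/3 + 417 = 1235/3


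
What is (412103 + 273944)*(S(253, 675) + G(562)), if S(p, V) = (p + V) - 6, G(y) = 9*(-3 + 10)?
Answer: 675756295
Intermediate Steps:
G(y) = 63 (G(y) = 9*7 = 63)
S(p, V) = -6 + V + p (S(p, V) = (V + p) - 6 = -6 + V + p)
(412103 + 273944)*(S(253, 675) + G(562)) = (412103 + 273944)*((-6 + 675 + 253) + 63) = 686047*(922 + 63) = 686047*985 = 675756295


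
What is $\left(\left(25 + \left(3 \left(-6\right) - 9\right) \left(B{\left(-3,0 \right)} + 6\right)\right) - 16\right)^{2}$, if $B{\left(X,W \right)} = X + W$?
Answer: $5184$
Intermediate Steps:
$B{\left(X,W \right)} = W + X$
$\left(\left(25 + \left(3 \left(-6\right) - 9\right) \left(B{\left(-3,0 \right)} + 6\right)\right) - 16\right)^{2} = \left(\left(25 + \left(3 \left(-6\right) - 9\right) \left(\left(0 - 3\right) + 6\right)\right) - 16\right)^{2} = \left(\left(25 + \left(-18 - 9\right) \left(-3 + 6\right)\right) - 16\right)^{2} = \left(\left(25 - 81\right) - 16\right)^{2} = \left(-56 - 16\right)^{2} = \left(-72\right)^{2} = 5184$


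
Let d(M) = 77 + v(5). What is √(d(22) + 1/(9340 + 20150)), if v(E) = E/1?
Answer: √71312157690/29490 ≈ 9.0554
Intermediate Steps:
v(E) = E (v(E) = E*1 = E)
d(M) = 82 (d(M) = 77 + 5 = 82)
√(d(22) + 1/(9340 + 20150)) = √(82 + 1/(9340 + 20150)) = √(82 + 1/29490) = √(2418181/29490) = √71312157690/29490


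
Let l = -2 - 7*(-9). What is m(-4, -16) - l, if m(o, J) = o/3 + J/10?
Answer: -959/15 ≈ -63.933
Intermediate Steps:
m(o, J) = o/3 + J/10 (m(o, J) = o*(1/3) + J*(1/10) = o/3 + J/10)
l = 61 (l = -2 + 63 = 61)
m(-4, -16) - l = ((1/3)*(-4) + (1/10)*(-16)) - 1*61 = (-4/3 - 8/5) - 61 = -44/15 - 61 = -959/15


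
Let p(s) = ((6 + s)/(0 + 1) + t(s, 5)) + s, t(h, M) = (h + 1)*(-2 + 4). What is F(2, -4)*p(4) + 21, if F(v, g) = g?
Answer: -75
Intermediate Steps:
t(h, M) = 2 + 2*h (t(h, M) = (1 + h)*2 = 2 + 2*h)
p(s) = 8 + 4*s (p(s) = ((6 + s)/(0 + 1) + (2 + 2*s)) + s = ((6 + s)/1 + (2 + 2*s)) + s = ((6 + s)*1 + (2 + 2*s)) + s = ((6 + s) + (2 + 2*s)) + s = (8 + 3*s) + s = 8 + 4*s)
F(2, -4)*p(4) + 21 = -4*(8 + 4*4) + 21 = -4*(8 + 16) + 21 = -4*24 + 21 = -96 + 21 = -75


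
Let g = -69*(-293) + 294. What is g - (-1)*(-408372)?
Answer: -387861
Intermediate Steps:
g = 20511 (g = 20217 + 294 = 20511)
g - (-1)*(-408372) = 20511 - (-1)*(-408372) = 20511 - 1*408372 = 20511 - 408372 = -387861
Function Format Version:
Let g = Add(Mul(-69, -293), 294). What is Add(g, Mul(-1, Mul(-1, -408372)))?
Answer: -387861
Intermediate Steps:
g = 20511 (g = Add(20217, 294) = 20511)
Add(g, Mul(-1, Mul(-1, -408372))) = Add(20511, Mul(-1, Mul(-1, -408372))) = Add(20511, Mul(-1, 408372)) = Add(20511, -408372) = -387861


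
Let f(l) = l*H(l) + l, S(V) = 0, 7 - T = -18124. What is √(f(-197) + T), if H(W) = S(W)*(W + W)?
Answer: 7*√366 ≈ 133.92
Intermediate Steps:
T = 18131 (T = 7 - 1*(-18124) = 7 + 18124 = 18131)
H(W) = 0 (H(W) = 0*(W + W) = 0*(2*W) = 0)
f(l) = l (f(l) = l*0 + l = 0 + l = l)
√(f(-197) + T) = √(-197 + 18131) = √17934 = 7*√366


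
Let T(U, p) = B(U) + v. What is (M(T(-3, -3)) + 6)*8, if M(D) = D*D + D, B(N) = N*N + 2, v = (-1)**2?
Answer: 1296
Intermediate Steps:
v = 1
B(N) = 2 + N**2 (B(N) = N**2 + 2 = 2 + N**2)
T(U, p) = 3 + U**2 (T(U, p) = (2 + U**2) + 1 = 3 + U**2)
M(D) = D + D**2 (M(D) = D**2 + D = D + D**2)
(M(T(-3, -3)) + 6)*8 = ((3 + (-3)**2)*(1 + (3 + (-3)**2)) + 6)*8 = ((3 + 9)*(1 + (3 + 9)) + 6)*8 = (12*(1 + 12) + 6)*8 = (12*13 + 6)*8 = (156 + 6)*8 = 162*8 = 1296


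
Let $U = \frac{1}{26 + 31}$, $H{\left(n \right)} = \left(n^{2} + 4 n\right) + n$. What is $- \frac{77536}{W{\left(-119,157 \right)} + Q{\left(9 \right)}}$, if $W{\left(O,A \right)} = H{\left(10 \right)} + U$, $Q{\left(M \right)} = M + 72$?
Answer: $- \frac{276222}{823} \approx -335.63$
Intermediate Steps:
$Q{\left(M \right)} = 72 + M$
$H{\left(n \right)} = n^{2} + 5 n$
$U = \frac{1}{57} \approx 0.017544$
$W{\left(O,A \right)} = \frac{8551}{57}$ ($W{\left(O,A \right)} = 10 \left(5 + 10\right) + \frac{1}{57} = 10 \cdot 15 + \frac{1}{57} = 150 + \frac{1}{57} = \frac{8551}{57}$)
$- \frac{77536}{W{\left(-119,157 \right)} + Q{\left(9 \right)}} = - \frac{77536}{\frac{8551}{57} + \left(72 + 9\right)} = - \frac{77536}{\frac{8551}{57} + 81} = - \frac{77536}{\frac{13168}{57}} = \left(-77536\right) \frac{57}{13168} = - \frac{276222}{823}$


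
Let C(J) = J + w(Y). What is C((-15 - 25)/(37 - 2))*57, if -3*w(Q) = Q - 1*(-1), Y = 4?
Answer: -1121/7 ≈ -160.14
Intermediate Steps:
w(Q) = -⅓ - Q/3 (w(Q) = -(Q - 1*(-1))/3 = -(Q + 1)/3 = -(1 + Q)/3 = -⅓ - Q/3)
C(J) = -5/3 + J (C(J) = J + (-⅓ - ⅓*4) = J + (-⅓ - 4/3) = J - 5/3 = -5/3 + J)
C((-15 - 25)/(37 - 2))*57 = (-5/3 + (-15 - 25)/(37 - 2))*57 = (-5/3 - 40/35)*57 = (-5/3 - 40*1/35)*57 = (-5/3 - 8/7)*57 = -59/21*57 = -1121/7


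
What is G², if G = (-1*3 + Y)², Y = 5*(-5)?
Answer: 614656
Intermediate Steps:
Y = -25
G = 784 (G = (-1*3 - 25)² = (-3 - 25)² = (-28)² = 784)
G² = 784² = 614656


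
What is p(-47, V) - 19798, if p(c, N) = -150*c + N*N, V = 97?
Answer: -3339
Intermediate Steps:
p(c, N) = N² - 150*c (p(c, N) = -150*c + N² = N² - 150*c)
p(-47, V) - 19798 = (97² - 150*(-47)) - 19798 = (9409 + 7050) - 19798 = 16459 - 19798 = -3339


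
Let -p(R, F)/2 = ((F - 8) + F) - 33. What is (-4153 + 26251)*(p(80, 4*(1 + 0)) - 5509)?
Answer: -120279414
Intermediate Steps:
p(R, F) = 82 - 4*F (p(R, F) = -2*(((F - 8) + F) - 33) = -2*(((-8 + F) + F) - 33) = -2*((-8 + 2*F) - 33) = -2*(-41 + 2*F) = 82 - 4*F)
(-4153 + 26251)*(p(80, 4*(1 + 0)) - 5509) = (-4153 + 26251)*((82 - 16*(1 + 0)) - 5509) = 22098*((82 - 16) - 5509) = 22098*(66 - 5509) = 22098*(-5443) = -120279414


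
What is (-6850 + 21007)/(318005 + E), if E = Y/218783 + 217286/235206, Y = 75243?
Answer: 364253057418393/8182154079111743 ≈ 0.044518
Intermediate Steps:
E = 32618043998/25729537149 (E = 75243/218783 + 217286/235206 = 75243*(1/218783) + 217286*(1/235206) = 75243/218783 + 108643/117603 = 32618043998/25729537149 ≈ 1.2677)
(-6850 + 21007)/(318005 + E) = (-6850 + 21007)/(318005 + 32618043998/25729537149) = 14157/(8182154079111743/25729537149) = 14157*(25729537149/8182154079111743) = 364253057418393/8182154079111743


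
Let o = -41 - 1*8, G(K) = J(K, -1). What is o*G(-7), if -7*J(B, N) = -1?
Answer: -7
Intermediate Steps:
J(B, N) = ⅐ (J(B, N) = -⅐*(-1) = ⅐)
G(K) = ⅐
o = -49 (o = -41 - 8 = -49)
o*G(-7) = -49*⅐ = -7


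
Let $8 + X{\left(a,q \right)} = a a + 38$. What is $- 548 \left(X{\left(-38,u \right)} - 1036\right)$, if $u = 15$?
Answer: $-240024$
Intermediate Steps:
$X{\left(a,q \right)} = 30 + a^{2}$ ($X{\left(a,q \right)} = -8 + \left(a a + 38\right) = -8 + \left(a^{2} + 38\right) = -8 + \left(38 + a^{2}\right) = 30 + a^{2}$)
$- 548 \left(X{\left(-38,u \right)} - 1036\right) = - 548 \left(\left(30 + \left(-38\right)^{2}\right) - 1036\right) = - 548 \left(\left(30 + 1444\right) - 1036\right) = - 548 \left(1474 - 1036\right) = \left(-548\right) 438 = -240024$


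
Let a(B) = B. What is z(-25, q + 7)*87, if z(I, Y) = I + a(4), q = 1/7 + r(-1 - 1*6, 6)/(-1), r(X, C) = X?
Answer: -1827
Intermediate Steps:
q = 50/7 (q = 1/7 + (-1 - 1*6)/(-1) = 1*(1/7) + (-1 - 6)*(-1) = 1/7 - 7*(-1) = 1/7 + 7 = 50/7 ≈ 7.1429)
z(I, Y) = 4 + I (z(I, Y) = I + 4 = 4 + I)
z(-25, q + 7)*87 = (4 - 25)*87 = -21*87 = -1827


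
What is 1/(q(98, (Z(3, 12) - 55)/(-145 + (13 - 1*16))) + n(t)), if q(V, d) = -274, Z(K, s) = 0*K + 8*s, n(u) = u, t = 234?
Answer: -1/40 ≈ -0.025000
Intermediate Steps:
Z(K, s) = 8*s (Z(K, s) = 0 + 8*s = 8*s)
1/(q(98, (Z(3, 12) - 55)/(-145 + (13 - 1*16))) + n(t)) = 1/(-274 + 234) = 1/(-40) = -1/40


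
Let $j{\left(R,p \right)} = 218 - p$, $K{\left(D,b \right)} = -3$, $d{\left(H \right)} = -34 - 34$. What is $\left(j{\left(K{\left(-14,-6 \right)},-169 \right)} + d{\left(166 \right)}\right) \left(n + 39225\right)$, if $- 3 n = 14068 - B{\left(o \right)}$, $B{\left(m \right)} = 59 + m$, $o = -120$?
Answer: $\frac{33031174}{3} \approx 1.101 \cdot 10^{7}$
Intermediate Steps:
$d{\left(H \right)} = -68$
$n = - \frac{14129}{3}$ ($n = - \frac{14068 - \left(59 - 120\right)}{3} = - \frac{14068 - -61}{3} = - \frac{14068 + 61}{3} = \left(- \frac{1}{3}\right) 14129 = - \frac{14129}{3} \approx -4709.7$)
$\left(j{\left(K{\left(-14,-6 \right)},-169 \right)} + d{\left(166 \right)}\right) \left(n + 39225\right) = \left(\left(218 - -169\right) - 68\right) \left(- \frac{14129}{3} + 39225\right) = \left(\left(218 + 169\right) - 68\right) \frac{103546}{3} = \left(387 - 68\right) \frac{103546}{3} = 319 \cdot \frac{103546}{3} = \frac{33031174}{3}$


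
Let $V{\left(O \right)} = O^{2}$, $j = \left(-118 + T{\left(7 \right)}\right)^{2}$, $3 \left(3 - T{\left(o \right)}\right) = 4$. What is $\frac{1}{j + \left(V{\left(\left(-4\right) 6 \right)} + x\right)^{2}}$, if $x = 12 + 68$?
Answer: $\frac{9}{3994825} \approx 2.2529 \cdot 10^{-6}$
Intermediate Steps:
$T{\left(o \right)} = \frac{5}{3}$ ($T{\left(o \right)} = 3 - \frac{4}{3} = \frac{5}{3}$)
$j = \frac{121801}{9}$ ($j = \left(-118 + \frac{5}{3}\right)^{2} = \left(- \frac{349}{3}\right)^{2} = \frac{121801}{9} \approx 13533.0$)
$x = 80$
$\frac{1}{j + \left(V{\left(\left(-4\right) 6 \right)} + x\right)^{2}} = \frac{1}{\frac{121801}{9} + \left(\left(\left(-4\right) 6\right)^{2} + 80\right)^{2}} = \frac{1}{\frac{121801}{9} + \left(\left(-24\right)^{2} + 80\right)^{2}} = \frac{1}{\frac{121801}{9} + \left(576 + 80\right)^{2}} = \frac{1}{\frac{121801}{9} + 656^{2}} = \frac{1}{\frac{121801}{9} + 430336} = \frac{1}{\frac{3994825}{9}} = \frac{9}{3994825}$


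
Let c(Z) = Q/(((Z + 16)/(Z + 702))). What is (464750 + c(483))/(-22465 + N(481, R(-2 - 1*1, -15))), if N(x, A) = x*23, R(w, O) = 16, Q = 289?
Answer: -232252715/5689598 ≈ -40.821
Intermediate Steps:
N(x, A) = 23*x
c(Z) = 289*(702 + Z)/(16 + Z) (c(Z) = 289/(((Z + 16)/(Z + 702))) = 289/(((16 + Z)/(702 + Z))) = 289*((702 + Z)/(16 + Z)) = 289*(702 + Z)/(16 + Z))
(464750 + c(483))/(-22465 + N(481, R(-2 - 1*1, -15))) = (464750 + 289*(702 + 483)/(16 + 483))/(-22465 + 23*481) = (464750 + 289*1185/499)/(-22465 + 11063) = (464750 + 289*(1/499)*1185)/(-11402) = (464750 + 342465/499)*(-1/11402) = (232252715/499)*(-1/11402) = -232252715/5689598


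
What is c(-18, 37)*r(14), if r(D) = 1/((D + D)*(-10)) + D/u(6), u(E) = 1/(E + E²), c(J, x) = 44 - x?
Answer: 164639/40 ≈ 4116.0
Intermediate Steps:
r(D) = 42*D - 1/(20*D) (r(D) = 1/((D + D)*(-10)) + D/((1/(6*(1 + 6)))) = -⅒/(2*D) + D/(((⅙)/7)) = (1/(2*D))*(-⅒) + D/(((⅙)*(⅐))) = -1/(20*D) + D/(1/42) = -1/(20*D) + D*42 = -1/(20*D) + 42*D = 42*D - 1/(20*D))
c(-18, 37)*r(14) = (44 - 1*37)*(42*14 - 1/20/14) = (44 - 37)*(588 - 1/20*1/14) = 7*(588 - 1/280) = 7*(164639/280) = 164639/40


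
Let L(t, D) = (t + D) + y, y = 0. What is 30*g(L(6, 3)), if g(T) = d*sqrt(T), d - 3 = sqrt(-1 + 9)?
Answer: 270 + 180*sqrt(2) ≈ 524.56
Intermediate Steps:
L(t, D) = D + t (L(t, D) = (t + D) + 0 = (D + t) + 0 = D + t)
d = 3 + 2*sqrt(2) (d = 3 + sqrt(-1 + 9) = 3 + sqrt(8) = 3 + 2*sqrt(2) ≈ 5.8284)
g(T) = sqrt(T)*(3 + 2*sqrt(2)) (g(T) = (3 + 2*sqrt(2))*sqrt(T) = sqrt(T)*(3 + 2*sqrt(2)))
30*g(L(6, 3)) = 30*(sqrt(3 + 6)*(3 + 2*sqrt(2))) = 30*(sqrt(9)*(3 + 2*sqrt(2))) = 30*(3*(3 + 2*sqrt(2))) = 30*(9 + 6*sqrt(2)) = 270 + 180*sqrt(2)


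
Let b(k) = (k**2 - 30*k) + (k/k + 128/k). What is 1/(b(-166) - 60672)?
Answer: -83/2335269 ≈ -3.5542e-5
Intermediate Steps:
b(k) = 1 + k**2 - 30*k + 128/k (b(k) = (k**2 - 30*k) + (1 + 128/k) = 1 + k**2 - 30*k + 128/k)
1/(b(-166) - 60672) = 1/((1 + (-166)**2 - 30*(-166) + 128/(-166)) - 60672) = 1/((1 + 27556 + 4980 + 128*(-1/166)) - 60672) = 1/((1 + 27556 + 4980 - 64/83) - 60672) = 1/(2700507/83 - 60672) = 1/(-2335269/83) = -83/2335269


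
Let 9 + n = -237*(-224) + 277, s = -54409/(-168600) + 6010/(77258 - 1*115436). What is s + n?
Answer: 57240590164267/1072801800 ≈ 53356.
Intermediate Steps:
s = 177323467/1072801800 (s = -54409*(-1/168600) + 6010/(77258 - 115436) = 54409/168600 + 6010/(-38178) = 54409/168600 + 6010*(-1/38178) = 54409/168600 - 3005/19089 = 177323467/1072801800 ≈ 0.16529)
n = 53356 (n = -9 + (-237*(-224) + 277) = -9 + (53088 + 277) = -9 + 53365 = 53356)
s + n = 177323467/1072801800 + 53356 = 57240590164267/1072801800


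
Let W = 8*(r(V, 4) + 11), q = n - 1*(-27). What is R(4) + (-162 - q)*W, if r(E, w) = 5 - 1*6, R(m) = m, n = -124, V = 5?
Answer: -5196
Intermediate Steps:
r(E, w) = -1 (r(E, w) = 5 - 6 = -1)
q = -97 (q = -124 - 1*(-27) = -124 + 27 = -97)
W = 80 (W = 8*(-1 + 11) = 8*10 = 80)
R(4) + (-162 - q)*W = 4 + (-162 - 1*(-97))*80 = 4 + (-162 + 97)*80 = 4 - 65*80 = 4 - 5200 = -5196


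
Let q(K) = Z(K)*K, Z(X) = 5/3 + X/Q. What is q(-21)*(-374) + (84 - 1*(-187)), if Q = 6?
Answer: -14128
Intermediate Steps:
Z(X) = 5/3 + X/6
q(K) = K*(5/3 + K/6) (q(K) = (5/3 + K/6)*K = K*(5/3 + K/6))
q(-21)*(-374) + (84 - 1*(-187)) = ((⅙)*(-21)*(10 - 21))*(-374) + (84 - 1*(-187)) = ((⅙)*(-21)*(-11))*(-374) + (84 + 187) = (77/2)*(-374) + 271 = -14399 + 271 = -14128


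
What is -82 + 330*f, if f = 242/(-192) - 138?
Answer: -736607/16 ≈ -46038.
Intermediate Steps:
f = -13369/96 (f = 242*(-1/192) - 138 = -121/96 - 138 = -13369/96 ≈ -139.26)
-82 + 330*f = -82 + 330*(-13369/96) = -82 - 735295/16 = -736607/16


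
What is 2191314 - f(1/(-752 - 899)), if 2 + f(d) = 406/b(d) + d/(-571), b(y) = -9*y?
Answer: 17960284954889/8484489 ≈ 2.1168e+6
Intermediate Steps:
f(d) = -2 - 406/(9*d) - d/571 (f(d) = -2 + (406/((-9*d)) + d/(-571)) = -2 + (406*(-1/(9*d)) + d*(-1/571)) = -2 + (-406/(9*d) - d/571) = -2 - 406/(9*d) - d/571)
2191314 - f(1/(-752 - 899)) = 2191314 - (-2 - 406/(9*(1/(-752 - 899))) - 1/(571*(-752 - 899))) = 2191314 - (-2 - 406/(9*(1/(-1651))) - 1/571/(-1651)) = 2191314 - (-2 - 406/(9*(-1/1651)) - 1/571*(-1/1651)) = 2191314 - (-2 - 406/9*(-1651) + 1/942721) = 2191314 - (-2 + 670306/9 + 1/942721) = 2191314 - 1*631894573657/8484489 = 2191314 - 631894573657/8484489 = 17960284954889/8484489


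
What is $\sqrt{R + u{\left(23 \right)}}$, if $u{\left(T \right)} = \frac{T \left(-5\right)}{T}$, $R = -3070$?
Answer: $5 i \sqrt{123} \approx 55.453 i$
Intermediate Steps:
$u{\left(T \right)} = -5$ ($u{\left(T \right)} = \frac{\left(-5\right) T}{T} = -5$)
$\sqrt{R + u{\left(23 \right)}} = \sqrt{-3070 - 5} = \sqrt{-3075} = 5 i \sqrt{123}$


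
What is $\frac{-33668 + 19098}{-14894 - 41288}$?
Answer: $\frac{7285}{28091} \approx 0.25934$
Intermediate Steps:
$\frac{-33668 + 19098}{-14894 - 41288} = - \frac{14570}{-56182} = \left(-14570\right) \left(- \frac{1}{56182}\right) = \frac{7285}{28091}$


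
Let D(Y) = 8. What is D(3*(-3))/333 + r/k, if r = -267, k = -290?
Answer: 91231/96570 ≈ 0.94471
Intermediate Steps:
D(3*(-3))/333 + r/k = 8/333 - 267/(-290) = 8*(1/333) - 267*(-1/290) = 8/333 + 267/290 = 91231/96570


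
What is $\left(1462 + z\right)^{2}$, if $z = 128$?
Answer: $2528100$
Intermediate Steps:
$\left(1462 + z\right)^{2} = \left(1462 + 128\right)^{2} = 1590^{2} = 2528100$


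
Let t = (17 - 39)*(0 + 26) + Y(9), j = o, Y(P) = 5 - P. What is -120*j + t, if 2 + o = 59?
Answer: -7416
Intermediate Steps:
o = 57 (o = -2 + 59 = 57)
j = 57
t = -576 (t = (17 - 39)*(0 + 26) + (5 - 1*9) = -22*26 + (5 - 9) = -572 - 4 = -576)
-120*j + t = -120*57 - 576 = -6840 - 576 = -7416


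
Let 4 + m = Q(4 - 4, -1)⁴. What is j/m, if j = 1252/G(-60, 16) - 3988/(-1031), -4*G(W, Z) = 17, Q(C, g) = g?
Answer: 1698484/17527 ≈ 96.907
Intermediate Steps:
G(W, Z) = -17/4 (G(W, Z) = -¼*17 = -17/4)
m = -3 (m = -4 + (-1)⁴ = -4 + 1 = -3)
j = -5095452/17527 (j = 1252/(-17/4) - 3988/(-1031) = 1252*(-4/17) - 3988*(-1/1031) = -5008/17 + 3988/1031 = -5095452/17527 ≈ -290.72)
j/m = -5095452/17527/(-3) = -5095452/17527*(-⅓) = 1698484/17527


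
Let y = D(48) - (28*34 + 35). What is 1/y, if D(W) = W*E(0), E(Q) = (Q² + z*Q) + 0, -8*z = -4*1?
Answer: -1/987 ≈ -0.0010132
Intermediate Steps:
z = ½ (z = -(-1)/2 = -⅛*(-4) = ½ ≈ 0.50000)
E(Q) = Q² + Q/2 (E(Q) = (Q² + Q/2) + 0 = Q² + Q/2)
D(W) = 0 (D(W) = W*(0*(½ + 0)) = W*(0*(½)) = W*0 = 0)
y = -987 (y = 0 - (28*34 + 35) = 0 - (952 + 35) = 0 - 1*987 = 0 - 987 = -987)
1/y = 1/(-987) = -1/987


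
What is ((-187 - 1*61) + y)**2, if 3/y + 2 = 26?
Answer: 3932289/64 ≈ 61442.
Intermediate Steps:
y = 1/8 (y = 3/(-2 + 26) = 3/24 = 3*(1/24) = 1/8 ≈ 0.12500)
((-187 - 1*61) + y)**2 = ((-187 - 1*61) + 1/8)**2 = ((-187 - 61) + 1/8)**2 = (-248 + 1/8)**2 = (-1983/8)**2 = 3932289/64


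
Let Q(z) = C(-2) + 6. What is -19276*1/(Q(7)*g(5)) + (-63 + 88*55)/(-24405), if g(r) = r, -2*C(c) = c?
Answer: -18823919/34167 ≈ -550.94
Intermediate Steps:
C(c) = -c/2
Q(z) = 7 (Q(z) = -½*(-2) + 6 = 1 + 6 = 7)
-19276*1/(Q(7)*g(5)) + (-63 + 88*55)/(-24405) = -19276/(5*7) + (-63 + 88*55)/(-24405) = -19276/35 + (-63 + 4840)*(-1/24405) = -19276*1/35 + 4777*(-1/24405) = -19276/35 - 4777/24405 = -18823919/34167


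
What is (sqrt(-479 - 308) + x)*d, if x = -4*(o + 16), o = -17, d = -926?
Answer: -3704 - 926*I*sqrt(787) ≈ -3704.0 - 25978.0*I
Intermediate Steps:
x = 4 (x = -4*(-17 + 16) = -4*(-1) = 4)
(sqrt(-479 - 308) + x)*d = (sqrt(-479 - 308) + 4)*(-926) = (sqrt(-787) + 4)*(-926) = (I*sqrt(787) + 4)*(-926) = (4 + I*sqrt(787))*(-926) = -3704 - 926*I*sqrt(787)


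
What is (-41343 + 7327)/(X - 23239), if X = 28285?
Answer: -17008/2523 ≈ -6.7412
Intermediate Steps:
(-41343 + 7327)/(X - 23239) = (-41343 + 7327)/(28285 - 23239) = -34016/5046 = -34016*1/5046 = -17008/2523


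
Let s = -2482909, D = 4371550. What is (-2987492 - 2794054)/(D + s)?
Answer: -642394/209849 ≈ -3.0612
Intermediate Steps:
(-2987492 - 2794054)/(D + s) = (-2987492 - 2794054)/(4371550 - 2482909) = -5781546/1888641 = -5781546*1/1888641 = -642394/209849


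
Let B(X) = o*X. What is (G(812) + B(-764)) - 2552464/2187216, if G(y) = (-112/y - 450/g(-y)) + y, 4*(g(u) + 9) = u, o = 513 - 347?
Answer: -52952277129833/420218874 ≈ -1.2601e+5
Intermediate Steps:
o = 166
g(u) = -9 + u/4
G(y) = y - 450/(-9 - y/4) - 112/y (G(y) = (-112/y - 450/(-9 + (-y)/4)) + y = (-112/y - 450/(-9 - y/4)) + y = (-450/(-9 - y/4) - 112/y) + y = y - 450/(-9 - y/4) - 112/y)
B(X) = 166*X
(G(812) + B(-764)) - 2552464/2187216 = ((-4032 + 812³ + 36*812² + 1688*812)/(812*(36 + 812)) + 166*(-764)) - 2552464/2187216 = ((1/812)*(-4032 + 535387328 + 36*659344 + 1370656)/848 - 126824) - 2552464*1/2187216 = ((1/812)*(1/848)*(-4032 + 535387328 + 23736384 + 1370656) - 126824) - 159529/136701 = ((1/812)*(1/848)*560490336 - 126824) - 159529/136701 = (2502189/3074 - 126824) - 159529/136701 = -387354787/3074 - 159529/136701 = -52952277129833/420218874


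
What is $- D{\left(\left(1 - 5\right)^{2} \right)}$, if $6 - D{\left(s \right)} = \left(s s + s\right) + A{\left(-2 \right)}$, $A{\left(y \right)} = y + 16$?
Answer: $280$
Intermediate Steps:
$A{\left(y \right)} = 16 + y$
$D{\left(s \right)} = -8 - s - s^{2}$ ($D{\left(s \right)} = 6 - \left(\left(s s + s\right) + \left(16 - 2\right)\right) = 6 - \left(\left(s^{2} + s\right) + 14\right) = 6 - \left(\left(s + s^{2}\right) + 14\right) = 6 - \left(14 + s + s^{2}\right) = -8 - s - s^{2}$)
$- D{\left(\left(1 - 5\right)^{2} \right)} = - (-8 - \left(1 - 5\right)^{2} - \left(\left(1 - 5\right)^{2}\right)^{2}) = - (-8 - \left(-4\right)^{2} - \left(\left(-4\right)^{2}\right)^{2}) = - (-8 - 16 - 16^{2}) = - (-8 - 16 - 256) = \left(-1\right) \left(-280\right) = 280$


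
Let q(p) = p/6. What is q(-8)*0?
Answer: 0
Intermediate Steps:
q(p) = p/6 (q(p) = p*(⅙) = p/6)
q(-8)*0 = ((⅙)*(-8))*0 = -4/3*0 = 0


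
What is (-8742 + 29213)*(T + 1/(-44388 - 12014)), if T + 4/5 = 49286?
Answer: 284524775905337/282010 ≈ 1.0089e+9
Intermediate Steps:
T = 246426/5 (T = -⅘ + 49286 = 246426/5 ≈ 49285.)
(-8742 + 29213)*(T + 1/(-44388 - 12014)) = (-8742 + 29213)*(246426/5 + 1/(-44388 - 12014)) = 20471*(246426/5 + 1/(-56402)) = 20471*(246426/5 - 1/56402) = 20471*(13898919247/282010) = 284524775905337/282010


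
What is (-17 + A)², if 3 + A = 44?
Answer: 576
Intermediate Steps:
A = 41 (A = -3 + 44 = 41)
(-17 + A)² = (-17 + 41)² = 24² = 576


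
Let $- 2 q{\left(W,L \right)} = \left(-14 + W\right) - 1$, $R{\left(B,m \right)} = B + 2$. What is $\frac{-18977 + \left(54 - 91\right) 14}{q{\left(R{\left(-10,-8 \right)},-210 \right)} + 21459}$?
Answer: $- \frac{38990}{42941} \approx -0.90799$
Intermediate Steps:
$R{\left(B,m \right)} = 2 + B$
$q{\left(W,L \right)} = \frac{15}{2} - \frac{W}{2}$ ($q{\left(W,L \right)} = - \frac{\left(-14 + W\right) - 1}{2} = - \frac{-15 + W}{2} = \frac{15}{2} - \frac{W}{2}$)
$\frac{-18977 + \left(54 - 91\right) 14}{q{\left(R{\left(-10,-8 \right)},-210 \right)} + 21459} = \frac{-18977 + \left(54 - 91\right) 14}{\left(\frac{15}{2} - \frac{2 - 10}{2}\right) + 21459} = \frac{-18977 - 518}{\left(\frac{15}{2} - -4\right) + 21459} = \frac{-18977 - 518}{\left(\frac{15}{2} + 4\right) + 21459} = - \frac{19495}{\frac{23}{2} + 21459} = - \frac{19495}{\frac{42941}{2}} = \left(-19495\right) \frac{2}{42941} = - \frac{38990}{42941}$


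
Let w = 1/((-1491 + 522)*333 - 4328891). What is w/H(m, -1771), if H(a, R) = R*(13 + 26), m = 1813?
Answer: 1/321279150192 ≈ 3.1126e-12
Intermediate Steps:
H(a, R) = 39*R (H(a, R) = R*39 = 39*R)
w = -1/4651568 (w = 1/(-969*333 - 4328891) = 1/(-322677 - 4328891) = 1/(-4651568) = -1/4651568 ≈ -2.1498e-7)
w/H(m, -1771) = -1/(4651568*(39*(-1771))) = -1/4651568/(-69069) = -1/4651568*(-1/69069) = 1/321279150192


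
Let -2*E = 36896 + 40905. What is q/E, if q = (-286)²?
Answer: -163592/77801 ≈ -2.1027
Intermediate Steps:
E = -77801/2 (E = -(36896 + 40905)/2 = -½*77801 = -77801/2 ≈ -38901.)
q = 81796
q/E = 81796/(-77801/2) = 81796*(-2/77801) = -163592/77801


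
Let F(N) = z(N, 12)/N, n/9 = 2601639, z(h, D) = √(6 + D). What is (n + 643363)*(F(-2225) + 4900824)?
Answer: 117904582485936 - 72174342*√2/2225 ≈ 1.1790e+14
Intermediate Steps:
n = 23414751 (n = 9*2601639 = 23414751)
F(N) = 3*√2/N (F(N) = √(6 + 12)/N = √18/N = (3*√2)/N = 3*√2/N)
(n + 643363)*(F(-2225) + 4900824) = (23414751 + 643363)*(3*√2/(-2225) + 4900824) = 24058114*(3*√2*(-1/2225) + 4900824) = 24058114*(-3*√2/2225 + 4900824) = 24058114*(4900824 - 3*√2/2225) = 117904582485936 - 72174342*√2/2225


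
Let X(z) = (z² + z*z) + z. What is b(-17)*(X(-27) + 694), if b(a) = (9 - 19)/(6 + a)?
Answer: 21250/11 ≈ 1931.8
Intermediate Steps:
X(z) = z + 2*z² (X(z) = (z² + z²) + z = 2*z² + z = z + 2*z²)
b(a) = -10/(6 + a)
b(-17)*(X(-27) + 694) = (-10/(6 - 17))*(-27*(1 + 2*(-27)) + 694) = (-10/(-11))*(-27*(1 - 54) + 694) = (-10*(-1/11))*(-27*(-53) + 694) = 10*(1431 + 694)/11 = (10/11)*2125 = 21250/11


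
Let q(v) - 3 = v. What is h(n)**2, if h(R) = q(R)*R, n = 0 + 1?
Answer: 16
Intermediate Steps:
q(v) = 3 + v
n = 1
h(R) = R*(3 + R) (h(R) = (3 + R)*R = R*(3 + R))
h(n)**2 = (1*(3 + 1))**2 = (1*4)**2 = 4**2 = 16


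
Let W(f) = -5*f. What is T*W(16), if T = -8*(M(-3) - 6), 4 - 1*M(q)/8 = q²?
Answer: -29440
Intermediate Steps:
M(q) = 32 - 8*q²
T = 368 (T = -8*((32 - 8*(-3)²) - 6) = -8*((32 - 8*9) - 6) = -8*((32 - 72) - 6) = -8*(-40 - 6) = -8*(-46) = 368)
T*W(16) = 368*(-5*16) = 368*(-80) = -29440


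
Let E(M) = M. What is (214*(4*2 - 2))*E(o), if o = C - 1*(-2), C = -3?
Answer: -1284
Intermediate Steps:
o = -1 (o = -3 - 1*(-2) = -3 + 2 = -1)
(214*(4*2 - 2))*E(o) = (214*(4*2 - 2))*(-1) = (214*(8 - 2))*(-1) = (214*6)*(-1) = 1284*(-1) = -1284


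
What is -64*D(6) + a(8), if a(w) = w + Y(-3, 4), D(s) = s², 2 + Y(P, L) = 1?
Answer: -2297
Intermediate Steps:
Y(P, L) = -1 (Y(P, L) = -2 + 1 = -1)
a(w) = -1 + w (a(w) = w - 1 = -1 + w)
-64*D(6) + a(8) = -64*6² + (-1 + 8) = -64*36 + 7 = -2304 + 7 = -2297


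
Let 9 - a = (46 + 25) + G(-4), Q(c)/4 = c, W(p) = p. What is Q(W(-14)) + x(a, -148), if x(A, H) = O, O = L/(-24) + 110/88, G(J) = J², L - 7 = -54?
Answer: -1267/24 ≈ -52.792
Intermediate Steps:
L = -47 (L = 7 - 54 = -47)
Q(c) = 4*c
a = -78 (a = 9 - ((46 + 25) + (-4)²) = 9 - (71 + 16) = 9 - 1*87 = 9 - 87 = -78)
O = 77/24 (O = -47/(-24) + 110/88 = -47*(-1/24) + 110*(1/88) = 47/24 + 5/4 = 77/24 ≈ 3.2083)
x(A, H) = 77/24
Q(W(-14)) + x(a, -148) = 4*(-14) + 77/24 = -56 + 77/24 = -1267/24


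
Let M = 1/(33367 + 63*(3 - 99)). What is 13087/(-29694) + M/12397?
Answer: -90453508903/205236227658 ≈ -0.44073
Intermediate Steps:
M = 1/27319 (M = 1/(33367 + 63*(-96)) = 1/(33367 - 6048) = 1/27319 ≈ 3.6605e-5)
13087/(-29694) + M/12397 = 13087/(-29694) + (1/27319)/12397 = 13087*(-1/29694) + (1/27319)*(1/12397) = -13087/29694 + 1/338673643 = -90453508903/205236227658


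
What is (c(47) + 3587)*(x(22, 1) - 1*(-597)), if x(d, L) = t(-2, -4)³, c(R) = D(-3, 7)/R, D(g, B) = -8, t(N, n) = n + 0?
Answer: 89853673/47 ≈ 1.9118e+6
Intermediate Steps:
t(N, n) = n
c(R) = -8/R
x(d, L) = -64 (x(d, L) = (-4)³ = -64)
(c(47) + 3587)*(x(22, 1) - 1*(-597)) = (-8/47 + 3587)*(-64 - 1*(-597)) = (-8*1/47 + 3587)*(-64 + 597) = (-8/47 + 3587)*533 = (168581/47)*533 = 89853673/47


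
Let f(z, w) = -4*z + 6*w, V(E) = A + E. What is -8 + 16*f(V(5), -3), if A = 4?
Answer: -872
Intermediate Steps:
V(E) = 4 + E
-8 + 16*f(V(5), -3) = -8 + 16*(-4*(4 + 5) + 6*(-3)) = -8 + 16*(-4*9 - 18) = -8 + 16*(-36 - 18) = -8 + 16*(-54) = -8 - 864 = -872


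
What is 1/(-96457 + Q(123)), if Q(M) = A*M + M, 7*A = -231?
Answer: -1/100393 ≈ -9.9609e-6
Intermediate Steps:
A = -33 (A = (⅐)*(-231) = -33)
Q(M) = -32*M (Q(M) = -33*M + M = -32*M)
1/(-96457 + Q(123)) = 1/(-96457 - 32*123) = 1/(-96457 - 3936) = 1/(-100393) = -1/100393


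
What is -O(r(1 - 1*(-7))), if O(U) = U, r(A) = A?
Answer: -8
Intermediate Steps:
-O(r(1 - 1*(-7))) = -(1 - 1*(-7)) = -(1 + 7) = -1*8 = -8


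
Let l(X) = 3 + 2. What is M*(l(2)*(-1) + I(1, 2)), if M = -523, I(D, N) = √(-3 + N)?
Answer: 2615 - 523*I ≈ 2615.0 - 523.0*I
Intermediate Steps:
l(X) = 5
M*(l(2)*(-1) + I(1, 2)) = -523*(5*(-1) + √(-3 + 2)) = -523*(-5 + √(-1)) = -523*(-5 + I) = 2615 - 523*I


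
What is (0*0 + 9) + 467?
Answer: 476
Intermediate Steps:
(0*0 + 9) + 467 = (0 + 9) + 467 = 9 + 467 = 476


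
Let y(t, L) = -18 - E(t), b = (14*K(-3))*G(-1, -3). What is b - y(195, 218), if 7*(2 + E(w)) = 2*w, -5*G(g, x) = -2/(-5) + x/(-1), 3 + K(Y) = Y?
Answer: 22546/175 ≈ 128.83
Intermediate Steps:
K(Y) = -3 + Y
G(g, x) = -2/25 + x/5 (G(g, x) = -(-2/(-5) + x/(-1))/5 = -(-2*(-⅕) + x*(-1))/5 = -(⅖ - x)/5 = -2/25 + x/5)
b = 1428/25 (b = (14*(-3 - 3))*(-2/25 + (⅕)*(-3)) = (14*(-6))*(-2/25 - ⅗) = -84*(-17/25) = 1428/25 ≈ 57.120)
E(w) = -2 + 2*w/7 (E(w) = -2 + (2*w)/7 = -2 + 2*w/7)
y(t, L) = -16 - 2*t/7 (y(t, L) = -18 - (-2 + 2*t/7) = -18 + (2 - 2*t/7) = -16 - 2*t/7)
b - y(195, 218) = 1428/25 - (-16 - 2/7*195) = 1428/25 - (-16 - 390/7) = 1428/25 - 1*(-502/7) = 1428/25 + 502/7 = 22546/175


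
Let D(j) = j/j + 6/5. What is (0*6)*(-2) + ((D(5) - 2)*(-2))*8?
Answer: -16/5 ≈ -3.2000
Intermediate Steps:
D(j) = 11/5 (D(j) = 1 + 6*(⅕) = 1 + 6/5 = 11/5)
(0*6)*(-2) + ((D(5) - 2)*(-2))*8 = (0*6)*(-2) + ((11/5 - 2)*(-2))*8 = 0*(-2) + ((⅕)*(-2))*8 = 0 - ⅖*8 = 0 - 16/5 = -16/5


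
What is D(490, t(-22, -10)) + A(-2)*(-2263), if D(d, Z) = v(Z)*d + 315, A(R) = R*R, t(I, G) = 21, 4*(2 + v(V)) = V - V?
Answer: -9717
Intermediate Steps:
v(V) = -2 (v(V) = -2 + (V - V)/4 = -2 + (¼)*0 = -2 + 0 = -2)
A(R) = R²
D(d, Z) = 315 - 2*d (D(d, Z) = -2*d + 315 = 315 - 2*d)
D(490, t(-22, -10)) + A(-2)*(-2263) = (315 - 2*490) + (-2)²*(-2263) = (315 - 980) + 4*(-2263) = -665 - 9052 = -9717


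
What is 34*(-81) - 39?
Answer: -2793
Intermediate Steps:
34*(-81) - 39 = -2754 - 39 = -2793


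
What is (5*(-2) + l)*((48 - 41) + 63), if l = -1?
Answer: -770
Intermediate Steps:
(5*(-2) + l)*((48 - 41) + 63) = (5*(-2) - 1)*((48 - 41) + 63) = (-10 - 1)*(7 + 63) = -11*70 = -770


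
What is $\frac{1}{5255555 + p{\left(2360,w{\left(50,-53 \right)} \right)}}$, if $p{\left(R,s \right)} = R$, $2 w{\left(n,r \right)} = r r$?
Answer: $\frac{1}{5257915} \approx 1.9019 \cdot 10^{-7}$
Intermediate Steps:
$w{\left(n,r \right)} = \frac{r^{2}}{2}$ ($w{\left(n,r \right)} = \frac{r r}{2} = \frac{r^{2}}{2}$)
$\frac{1}{5255555 + p{\left(2360,w{\left(50,-53 \right)} \right)}} = \frac{1}{5255555 + 2360} = \frac{1}{5257915}$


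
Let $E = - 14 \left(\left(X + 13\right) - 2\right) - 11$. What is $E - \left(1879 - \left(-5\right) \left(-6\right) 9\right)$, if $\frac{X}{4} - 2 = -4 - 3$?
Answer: $-1494$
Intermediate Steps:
$X = -20$ ($X = 8 + 4 \left(-4 - 3\right) = 8 + 4 \left(-7\right) = 8 - 28 = -20$)
$E = 115$ ($E = - 14 \left(\left(-20 + 13\right) - 2\right) - 11 = - 14 \left(-7 - 2\right) + \left(-11 + 0\right) = \left(-14\right) \left(-9\right) - 11 = 126 - 11 = 115$)
$E - \left(1879 - \left(-5\right) \left(-6\right) 9\right) = 115 - \left(1879 - \left(-5\right) \left(-6\right) 9\right) = 115 + \left(30 \cdot 9 - 1879\right) = 115 + \left(270 - 1879\right) = 115 - 1609 = -1494$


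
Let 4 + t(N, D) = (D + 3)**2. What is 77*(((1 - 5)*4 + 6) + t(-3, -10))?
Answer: 2695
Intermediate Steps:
t(N, D) = -4 + (3 + D)**2 (t(N, D) = -4 + (D + 3)**2 = -4 + (3 + D)**2)
77*(((1 - 5)*4 + 6) + t(-3, -10)) = 77*(((1 - 5)*4 + 6) + (-4 + (3 - 10)**2)) = 77*((-4*4 + 6) + (-4 + (-7)**2)) = 77*((-16 + 6) + (-4 + 49)) = 77*(-10 + 45) = 77*35 = 2695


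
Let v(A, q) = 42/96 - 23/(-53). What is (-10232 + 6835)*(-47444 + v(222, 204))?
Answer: 136667332881/848 ≈ 1.6116e+8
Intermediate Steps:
v(A, q) = 739/848 (v(A, q) = 42*(1/96) - 23*(-1/53) = 7/16 + 23/53 = 739/848)
(-10232 + 6835)*(-47444 + v(222, 204)) = (-10232 + 6835)*(-47444 + 739/848) = -3397*(-40231773/848) = 136667332881/848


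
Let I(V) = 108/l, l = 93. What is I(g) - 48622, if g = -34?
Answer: -1507246/31 ≈ -48621.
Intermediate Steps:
I(V) = 36/31 (I(V) = 108/93 = 108*(1/93) = 36/31)
I(g) - 48622 = 36/31 - 48622 = -1507246/31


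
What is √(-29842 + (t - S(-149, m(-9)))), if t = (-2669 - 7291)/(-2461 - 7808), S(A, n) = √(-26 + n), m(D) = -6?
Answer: √(-349645230858 - 46867716*I*√2)/3423 ≈ 0.016373 - 172.75*I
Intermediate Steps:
t = 3320/3423 (t = -9960/(-10269) = -9960*(-1/10269) = 3320/3423 ≈ 0.96991)
√(-29842 + (t - S(-149, m(-9)))) = √(-29842 + (3320/3423 - √(-26 - 6))) = √(-29842 + (3320/3423 - √(-32))) = √(-29842 + (3320/3423 - 4*I*√2)) = √(-102145846/3423 - 4*I*√2)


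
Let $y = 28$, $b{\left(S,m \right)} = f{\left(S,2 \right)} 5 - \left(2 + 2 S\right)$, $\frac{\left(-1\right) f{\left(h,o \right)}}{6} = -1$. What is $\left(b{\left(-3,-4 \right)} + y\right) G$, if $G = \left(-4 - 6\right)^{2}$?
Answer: $6200$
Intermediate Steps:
$f{\left(h,o \right)} = 6$ ($f{\left(h,o \right)} = \left(-6\right) \left(-1\right) = 6$)
$b{\left(S,m \right)} = 28 - 2 S$ ($b{\left(S,m \right)} = 6 \cdot 5 - \left(2 + 2 S\right) = 30 - \left(2 + 2 S\right) = 28 - 2 S$)
$G = 100$ ($G = \left(-4 - 6\right)^{2} = \left(-10\right)^{2} = 100$)
$\left(b{\left(-3,-4 \right)} + y\right) G = \left(\left(28 - -6\right) + 28\right) 100 = \left(\left(28 + 6\right) + 28\right) 100 = \left(34 + 28\right) 100 = 62 \cdot 100 = 6200$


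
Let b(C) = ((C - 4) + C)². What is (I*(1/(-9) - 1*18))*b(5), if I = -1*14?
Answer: 9128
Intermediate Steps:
b(C) = (-4 + 2*C)² (b(C) = ((-4 + C) + C)² = (-4 + 2*C)²)
I = -14
(I*(1/(-9) - 1*18))*b(5) = (-14*(1/(-9) - 1*18))*(4*(-2 + 5)²) = (-14*(-⅑ - 18))*(4*3²) = (-14*(-163/9))*(4*9) = (2282/9)*36 = 9128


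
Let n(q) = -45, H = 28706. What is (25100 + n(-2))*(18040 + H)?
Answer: 1171221030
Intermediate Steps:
(25100 + n(-2))*(18040 + H) = (25100 - 45)*(18040 + 28706) = 25055*46746 = 1171221030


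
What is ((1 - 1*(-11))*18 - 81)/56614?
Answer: 135/56614 ≈ 0.0023846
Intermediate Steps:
((1 - 1*(-11))*18 - 81)/56614 = ((1 + 11)*18 - 81)*(1/56614) = (12*18 - 81)*(1/56614) = (216 - 81)*(1/56614) = 135*(1/56614) = 135/56614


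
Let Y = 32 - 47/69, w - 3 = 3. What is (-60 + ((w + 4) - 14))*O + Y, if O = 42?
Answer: -183311/69 ≈ -2656.7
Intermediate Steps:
w = 6 (w = 3 + 3 = 6)
Y = 2161/69 (Y = 32 - 47*1/69 = 32 - 47/69 = 2161/69 ≈ 31.319)
(-60 + ((w + 4) - 14))*O + Y = (-60 + ((6 + 4) - 14))*42 + 2161/69 = (-60 + (10 - 14))*42 + 2161/69 = (-60 - 4)*42 + 2161/69 = -64*42 + 2161/69 = -2688 + 2161/69 = -183311/69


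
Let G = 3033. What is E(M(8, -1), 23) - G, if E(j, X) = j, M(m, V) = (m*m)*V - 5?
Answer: -3102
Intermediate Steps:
M(m, V) = -5 + V*m**2 (M(m, V) = m**2*V - 5 = V*m**2 - 5 = -5 + V*m**2)
E(M(8, -1), 23) - G = (-5 - 1*8**2) - 1*3033 = (-5 - 1*64) - 3033 = (-5 - 64) - 3033 = -69 - 3033 = -3102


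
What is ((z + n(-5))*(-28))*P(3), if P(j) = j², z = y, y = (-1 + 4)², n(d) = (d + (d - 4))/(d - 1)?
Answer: -2856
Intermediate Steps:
n(d) = (-4 + 2*d)/(-1 + d) (n(d) = (d + (-4 + d))/(-1 + d) = (-4 + 2*d)/(-1 + d))
y = 9 (y = 3² = 9)
z = 9
((z + n(-5))*(-28))*P(3) = ((9 + 2*(-2 - 5)/(-1 - 5))*(-28))*3² = ((9 + 2*(-7)/(-6))*(-28))*9 = ((9 + 2*(-⅙)*(-7))*(-28))*9 = ((9 + 7/3)*(-28))*9 = ((34/3)*(-28))*9 = -952/3*9 = -2856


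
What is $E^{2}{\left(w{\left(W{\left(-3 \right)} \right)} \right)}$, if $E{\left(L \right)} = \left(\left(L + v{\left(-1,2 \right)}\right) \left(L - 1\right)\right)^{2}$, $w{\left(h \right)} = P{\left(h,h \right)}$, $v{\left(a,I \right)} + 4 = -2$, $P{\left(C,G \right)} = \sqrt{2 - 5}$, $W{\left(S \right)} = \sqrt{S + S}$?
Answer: $13752 + 11592 i \sqrt{3} \approx 13752.0 + 20078.0 i$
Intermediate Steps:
$W{\left(S \right)} = \sqrt{2} \sqrt{S}$ ($W{\left(S \right)} = \sqrt{2 S} = \sqrt{2} \sqrt{S}$)
$P{\left(C,G \right)} = i \sqrt{3}$ ($P{\left(C,G \right)} = \sqrt{-3} = i \sqrt{3}$)
$v{\left(a,I \right)} = -6$ ($v{\left(a,I \right)} = -4 - 2 = -6$)
$w{\left(h \right)} = i \sqrt{3}$
$E{\left(L \right)} = \left(-1 + L\right)^{2} \left(-6 + L\right)^{2}$ ($E{\left(L \right)} = \left(\left(L - 6\right) \left(L - 1\right)\right)^{2} = \left(\left(-6 + L\right) \left(-1 + L\right)\right)^{2} = \left(\left(-1 + L\right) \left(-6 + L\right)\right)^{2} = \left(-1 + L\right)^{2} \left(-6 + L\right)^{2}$)
$E^{2}{\left(w{\left(W{\left(-3 \right)} \right)} \right)} = \left(\left(-1 + i \sqrt{3}\right)^{2} \left(-6 + i \sqrt{3}\right)^{2}\right)^{2} = \left(-1 + i \sqrt{3}\right)^{4} \left(-6 + i \sqrt{3}\right)^{4}$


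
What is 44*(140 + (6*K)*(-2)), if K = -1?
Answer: 6688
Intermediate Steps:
44*(140 + (6*K)*(-2)) = 44*(140 + (6*(-1))*(-2)) = 44*(140 - 6*(-2)) = 44*(140 + 12) = 44*152 = 6688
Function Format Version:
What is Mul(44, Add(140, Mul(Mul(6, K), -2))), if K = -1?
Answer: 6688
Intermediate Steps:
Mul(44, Add(140, Mul(Mul(6, K), -2))) = Mul(44, Add(140, Mul(Mul(6, -1), -2))) = Mul(44, Add(140, Mul(-6, -2))) = Mul(44, Add(140, 12)) = Mul(44, 152) = 6688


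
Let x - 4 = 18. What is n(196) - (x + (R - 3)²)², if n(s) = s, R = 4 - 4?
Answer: -765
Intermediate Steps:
x = 22 (x = 4 + 18 = 22)
R = 0
n(196) - (x + (R - 3)²)² = 196 - (22 + (0 - 3)²)² = 196 - (22 + (-3)²)² = 196 - (22 + 9)² = 196 - 1*31² = 196 - 1*961 = 196 - 961 = -765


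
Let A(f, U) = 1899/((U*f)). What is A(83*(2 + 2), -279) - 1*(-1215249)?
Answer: 12507342497/10292 ≈ 1.2152e+6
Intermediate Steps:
A(f, U) = 1899/(U*f) (A(f, U) = 1899*(1/(U*f)) = 1899/(U*f))
A(83*(2 + 2), -279) - 1*(-1215249) = 1899/(-279*(83*(2 + 2))) - 1*(-1215249) = 1899*(-1/279)/(83*4) + 1215249 = 1899*(-1/279)/332 + 1215249 = 1899*(-1/279)*(1/332) + 1215249 = -211/10292 + 1215249 = 12507342497/10292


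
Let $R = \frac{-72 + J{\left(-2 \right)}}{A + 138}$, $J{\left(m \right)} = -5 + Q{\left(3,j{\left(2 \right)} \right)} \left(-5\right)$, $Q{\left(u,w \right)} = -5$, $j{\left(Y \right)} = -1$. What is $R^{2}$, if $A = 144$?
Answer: $\frac{676}{19881} \approx 0.034002$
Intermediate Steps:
$J{\left(m \right)} = 20$ ($J{\left(m \right)} = -5 - -25 = -5 + 25 = 20$)
$R = - \frac{26}{141}$ ($R = \frac{-72 + 20}{144 + 138} = - \frac{52}{282} = \left(-52\right) \frac{1}{282} = - \frac{26}{141} \approx -0.1844$)
$R^{2} = \left(- \frac{26}{141}\right)^{2} = \frac{676}{19881}$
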